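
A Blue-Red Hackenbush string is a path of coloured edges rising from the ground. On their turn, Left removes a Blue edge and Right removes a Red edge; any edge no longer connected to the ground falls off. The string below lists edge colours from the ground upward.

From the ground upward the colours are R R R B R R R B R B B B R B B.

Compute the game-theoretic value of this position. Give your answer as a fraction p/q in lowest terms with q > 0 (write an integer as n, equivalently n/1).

-11913/4096

edge 1 of 15 (R): { none | 0 } — -1
edge 2 of 15 (R): { none | -1, 0 } — -2
edge 3 of 15 (R): { none | -2, -1, 0 } — -3
edge 4 of 15 (B): { -3 | -2, -1, 0 } — -5/2
edge 5 of 15 (R): { -3 | -5/2, -2, -1, 0 } — -11/4
edge 6 of 15 (R): { -3 | -11/4, -5/2, -2, -1, 0 } — -23/8
edge 7 of 15 (R): { -3 | -23/8, -11/4, -5/2, -2, -1, 0 } — -47/16
edge 8 of 15 (B): { -3, -47/16 | -23/8, -11/4, -5/2, -2, -1, 0 } — -93/32
edge 9 of 15 (R): { -3, -47/16 | -93/32, -23/8, -11/4, -5/2, -2, -1, 0 } — -187/64
edge 10 of 15 (B): { -3, -47/16, -187/64 | -93/32, -23/8, -11/4, -5/2, -2, -1, 0 } — -373/128
edge 11 of 15 (B): { -3, -47/16, -187/64, -373/128 | -93/32, -23/8, -11/4, -5/2, -2, -1, 0 } — -745/256
edge 12 of 15 (B): { -3, -47/16, -187/64, -373/128, -745/256 | -93/32, -23/8, -11/4, -5/2, -2, -1, 0 } — -1489/512
edge 13 of 15 (R): { -3, -47/16, -187/64, -373/128, -745/256 | -1489/512, -93/32, -23/8, -11/4, -5/2, -2, -1, 0 } — -2979/1024
edge 14 of 15 (B): { -3, -47/16, -187/64, -373/128, -745/256, -2979/1024 | -1489/512, -93/32, -23/8, -11/4, -5/2, -2, -1, 0 } — -5957/2048
edge 15 of 15 (B): { -3, -47/16, -187/64, -373/128, -745/256, -2979/1024, -5957/2048 | -1489/512, -93/32, -23/8, -11/4, -5/2, -2, -1, 0 } — -11913/4096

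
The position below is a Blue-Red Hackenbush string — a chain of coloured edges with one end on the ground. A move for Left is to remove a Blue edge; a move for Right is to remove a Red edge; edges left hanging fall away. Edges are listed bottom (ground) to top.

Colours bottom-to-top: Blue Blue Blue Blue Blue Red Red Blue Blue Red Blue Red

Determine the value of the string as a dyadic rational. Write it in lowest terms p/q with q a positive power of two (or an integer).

Recurse on prefixes of the 12-edge string Blue Blue Blue Blue Blue Red Red Blue Blue Red Blue Red:
1 of 12 · B · max L 0 · min R +∞ = 1
2 of 12 · BB · max L 1 · min R +∞ = 2
3 of 12 · BBB · max L 2 · min R +∞ = 3
4 of 12 · BBBB · max L 3 · min R +∞ = 4
5 of 12 · BBBBB · max L 4 · min R +∞ = 5
6 of 12 · BBBBBR · max L 4 · min R 5 = 9/2
7 of 12 · BBBBBRR · max L 4 · min R 9/2 = 17/4
8 of 12 · BBBBBRRB · max L 17/4 · min R 9/2 = 35/8
9 of 12 · BBBBBRRBB · max L 35/8 · min R 9/2 = 71/16
10 of 12 · BBBBBRRBBR · max L 35/8 · min R 71/16 = 141/32
11 of 12 · BBBBBRRBBRB · max L 141/32 · min R 71/16 = 283/64
12 of 12 · BBBBBRRBBRBR · max L 141/32 · min R 283/64 = 565/128

565/128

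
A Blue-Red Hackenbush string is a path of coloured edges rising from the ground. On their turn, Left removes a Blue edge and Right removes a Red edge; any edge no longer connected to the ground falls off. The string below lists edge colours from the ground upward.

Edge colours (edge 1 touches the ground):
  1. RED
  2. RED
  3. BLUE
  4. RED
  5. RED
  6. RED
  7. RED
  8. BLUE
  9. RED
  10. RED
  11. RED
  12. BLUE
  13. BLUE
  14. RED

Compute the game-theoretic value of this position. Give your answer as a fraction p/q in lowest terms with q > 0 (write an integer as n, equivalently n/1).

edge 1 of 14 (RED): { none | 0 } gives -1
edge 2 of 14 (RED): { none | -1, 0 } gives -2
edge 3 of 14 (BLUE): { -2 | -1, 0 } gives -3/2
edge 4 of 14 (RED): { -2 | -3/2, -1, 0 } gives -7/4
edge 5 of 14 (RED): { -2 | -7/4, -3/2, -1, 0 } gives -15/8
edge 6 of 14 (RED): { -2 | -15/8, -7/4, -3/2, -1, 0 } gives -31/16
edge 7 of 14 (RED): { -2 | -31/16, -15/8, -7/4, -3/2, -1, 0 } gives -63/32
edge 8 of 14 (BLUE): { -2, -63/32 | -31/16, -15/8, -7/4, -3/2, -1, 0 } gives -125/64
edge 9 of 14 (RED): { -2, -63/32 | -125/64, -31/16, -15/8, -7/4, -3/2, -1, 0 } gives -251/128
edge 10 of 14 (RED): { -2, -63/32 | -251/128, -125/64, -31/16, -15/8, -7/4, -3/2, -1, 0 } gives -503/256
edge 11 of 14 (RED): { -2, -63/32 | -503/256, -251/128, -125/64, -31/16, -15/8, -7/4, -3/2, -1, 0 } gives -1007/512
edge 12 of 14 (BLUE): { -2, -63/32, -1007/512 | -503/256, -251/128, -125/64, -31/16, -15/8, -7/4, -3/2, -1, 0 } gives -2013/1024
edge 13 of 14 (BLUE): { -2, -63/32, -1007/512, -2013/1024 | -503/256, -251/128, -125/64, -31/16, -15/8, -7/4, -3/2, -1, 0 } gives -4025/2048
edge 14 of 14 (RED): { -2, -63/32, -1007/512, -2013/1024 | -4025/2048, -503/256, -251/128, -125/64, -31/16, -15/8, -7/4, -3/2, -1, 0 } gives -8051/4096

-8051/4096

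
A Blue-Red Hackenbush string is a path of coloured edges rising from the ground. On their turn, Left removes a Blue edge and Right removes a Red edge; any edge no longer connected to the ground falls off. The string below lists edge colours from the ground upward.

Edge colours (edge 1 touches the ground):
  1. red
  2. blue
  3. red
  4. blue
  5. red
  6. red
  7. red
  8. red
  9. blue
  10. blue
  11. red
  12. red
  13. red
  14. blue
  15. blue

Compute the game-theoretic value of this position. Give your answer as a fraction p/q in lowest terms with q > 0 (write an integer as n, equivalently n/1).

Build value(s[:k]) for k = 1..15, string s = red blue red blue red red red red blue blue red red red blue blue.
step 1: add red to get r; options L={  } R={ 0 } gives -1
step 2: add blue to get rb; options L={ -1 } R={ 0 } gives -1/2
step 3: add red to get rbr; options L={ -1 } R={ -1/2, 0 } gives -3/4
step 4: add blue to get rbrb; options L={ -1, -3/4 } R={ -1/2, 0 } gives -5/8
step 5: add red to get rbrbr; options L={ -1, -3/4 } R={ -5/8, -1/2, 0 } gives -11/16
step 6: add red to get rbrbrr; options L={ -1, -3/4 } R={ -11/16, -5/8, -1/2, 0 } gives -23/32
step 7: add red to get rbrbrrr; options L={ -1, -3/4 } R={ -23/32, -11/16, -5/8, -1/2, 0 } gives -47/64
step 8: add red to get rbrbrrrr; options L={ -1, -3/4 } R={ -47/64, -23/32, -11/16, -5/8, -1/2, 0 } gives -95/128
step 9: add blue to get rbrbrrrrb; options L={ -1, -3/4, -95/128 } R={ -47/64, -23/32, -11/16, -5/8, -1/2, 0 } gives -189/256
step 10: add blue to get rbrbrrrrbb; options L={ -1, -3/4, -95/128, -189/256 } R={ -47/64, -23/32, -11/16, -5/8, -1/2, 0 } gives -377/512
step 11: add red to get rbrbrrrrbbr; options L={ -1, -3/4, -95/128, -189/256 } R={ -377/512, -47/64, -23/32, -11/16, -5/8, -1/2, 0 } gives -755/1024
step 12: add red to get rbrbrrrrbbrr; options L={ -1, -3/4, -95/128, -189/256 } R={ -755/1024, -377/512, -47/64, -23/32, -11/16, -5/8, -1/2, 0 } gives -1511/2048
step 13: add red to get rbrbrrrrbbrrr; options L={ -1, -3/4, -95/128, -189/256 } R={ -1511/2048, -755/1024, -377/512, -47/64, -23/32, -11/16, -5/8, -1/2, 0 } gives -3023/4096
step 14: add blue to get rbrbrrrrbbrrrb; options L={ -1, -3/4, -95/128, -189/256, -3023/4096 } R={ -1511/2048, -755/1024, -377/512, -47/64, -23/32, -11/16, -5/8, -1/2, 0 } gives -6045/8192
step 15: add blue to get rbrbrrrrbbrrrbb; options L={ -1, -3/4, -95/128, -189/256, -3023/4096, -6045/8192 } R={ -1511/2048, -755/1024, -377/512, -47/64, -23/32, -11/16, -5/8, -1/2, 0 } gives -12089/16384

-12089/16384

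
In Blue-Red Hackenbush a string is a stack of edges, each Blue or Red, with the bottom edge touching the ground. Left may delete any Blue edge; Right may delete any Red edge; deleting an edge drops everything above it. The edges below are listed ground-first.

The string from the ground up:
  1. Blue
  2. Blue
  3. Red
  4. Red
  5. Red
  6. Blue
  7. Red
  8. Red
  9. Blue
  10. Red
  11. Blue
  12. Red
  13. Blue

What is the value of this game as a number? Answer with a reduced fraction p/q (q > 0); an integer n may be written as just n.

val(B) = { 0 |  } = 1
val(BB) = { 0,1 |  } = 2
val(BBR) = { 0,1 | 2 } = 3/2
val(BBRR) = { 0,1 | 3/2,2 } = 5/4
val(BBRRR) = { 0,1 | 5/4,3/2,2 } = 9/8
val(BBRRRB) = { 0,1,9/8 | 5/4,3/2,2 } = 19/16
val(BBRRRBR) = { 0,1,9/8 | 19/16,5/4,3/2,2 } = 37/32
val(BBRRRBRR) = { 0,1,9/8 | 37/32,19/16,5/4,3/2,2 } = 73/64
val(BBRRRBRRB) = { 0,1,9/8,73/64 | 37/32,19/16,5/4,3/2,2 } = 147/128
val(BBRRRBRRBR) = { 0,1,9/8,73/64 | 147/128,37/32,19/16,5/4,3/2,2 } = 293/256
val(BBRRRBRRBRB) = { 0,1,9/8,73/64,293/256 | 147/128,37/32,19/16,5/4,3/2,2 } = 587/512
val(BBRRRBRRBRBR) = { 0,1,9/8,73/64,293/256 | 587/512,147/128,37/32,19/16,5/4,3/2,2 } = 1173/1024
val(BBRRRBRRBRBRB) = { 0,1,9/8,73/64,293/256,1173/1024 | 587/512,147/128,37/32,19/16,5/4,3/2,2 } = 2347/2048

2347/2048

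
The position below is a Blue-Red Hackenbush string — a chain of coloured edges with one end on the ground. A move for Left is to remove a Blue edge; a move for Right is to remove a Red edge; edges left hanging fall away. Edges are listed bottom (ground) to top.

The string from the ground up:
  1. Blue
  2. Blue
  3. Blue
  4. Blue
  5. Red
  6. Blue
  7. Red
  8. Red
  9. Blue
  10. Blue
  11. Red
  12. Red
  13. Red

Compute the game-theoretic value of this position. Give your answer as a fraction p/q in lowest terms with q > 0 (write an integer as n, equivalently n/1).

Build G(s[:k]) for k = 1..13, string s = Blue Blue Blue Blue Red Blue Red Red Blue Blue Red Red Red.
G_1 [B]  L=[0]  R=[·]  -> 1
G_2 [BB]  L=[0 1]  R=[·]  -> 2
G_3 [BBB]  L=[0 1 2]  R=[·]  -> 3
G_4 [BBBB]  L=[0 1 2 3]  R=[·]  -> 4
G_5 [BBBBR]  L=[0 1 2 3]  R=[4]  -> 7/2
G_6 [BBBBRB]  L=[0 1 2 3 7/2]  R=[4]  -> 15/4
G_7 [BBBBRBR]  L=[0 1 2 3 7/2]  R=[15/4 4]  -> 29/8
G_8 [BBBBRBRR]  L=[0 1 2 3 7/2]  R=[29/8 15/4 4]  -> 57/16
G_9 [BBBBRBRRB]  L=[0 1 2 3 7/2 57/16]  R=[29/8 15/4 4]  -> 115/32
G_10 [BBBBRBRRBB]  L=[0 1 2 3 7/2 57/16 115/32]  R=[29/8 15/4 4]  -> 231/64
G_11 [BBBBRBRRBBR]  L=[0 1 2 3 7/2 57/16 115/32]  R=[231/64 29/8 15/4 4]  -> 461/128
G_12 [BBBBRBRRBBRR]  L=[0 1 2 3 7/2 57/16 115/32]  R=[461/128 231/64 29/8 15/4 4]  -> 921/256
G_13 [BBBBRBRRBBRRR]  L=[0 1 2 3 7/2 57/16 115/32]  R=[921/256 461/128 231/64 29/8 15/4 4]  -> 1841/512

1841/512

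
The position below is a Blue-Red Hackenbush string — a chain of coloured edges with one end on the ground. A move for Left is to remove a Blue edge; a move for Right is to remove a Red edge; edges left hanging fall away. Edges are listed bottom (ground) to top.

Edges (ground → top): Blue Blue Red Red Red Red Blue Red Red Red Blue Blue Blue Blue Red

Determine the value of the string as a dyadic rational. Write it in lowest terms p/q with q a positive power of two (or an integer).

Recurse on prefixes of the 15-edge string Blue Blue Red Red Red Red Blue Red Red Red Blue Blue Blue Blue Red:
g(B) = { 0 | (no moves) } gives 1
g(BB) = { 0; 1 | (no moves) } gives 2
g(BBR) = { 0; 1 | 2 } gives 3/2
g(BBRR) = { 0; 1 | 3/2; 2 } gives 5/4
g(BBRRR) = { 0; 1 | 5/4; 3/2; 2 } gives 9/8
g(BBRRRR) = { 0; 1 | 9/8; 5/4; 3/2; 2 } gives 17/16
g(BBRRRRB) = { 0; 1; 17/16 | 9/8; 5/4; 3/2; 2 } gives 35/32
g(BBRRRRBR) = { 0; 1; 17/16 | 35/32; 9/8; 5/4; 3/2; 2 } gives 69/64
g(BBRRRRBRR) = { 0; 1; 17/16 | 69/64; 35/32; 9/8; 5/4; 3/2; 2 } gives 137/128
g(BBRRRRBRRR) = { 0; 1; 17/16 | 137/128; 69/64; 35/32; 9/8; 5/4; 3/2; 2 } gives 273/256
g(BBRRRRBRRRB) = { 0; 1; 17/16; 273/256 | 137/128; 69/64; 35/32; 9/8; 5/4; 3/2; 2 } gives 547/512
g(BBRRRRBRRRBB) = { 0; 1; 17/16; 273/256; 547/512 | 137/128; 69/64; 35/32; 9/8; 5/4; 3/2; 2 } gives 1095/1024
g(BBRRRRBRRRBBB) = { 0; 1; 17/16; 273/256; 547/512; 1095/1024 | 137/128; 69/64; 35/32; 9/8; 5/4; 3/2; 2 } gives 2191/2048
g(BBRRRRBRRRBBBB) = { 0; 1; 17/16; 273/256; 547/512; 1095/1024; 2191/2048 | 137/128; 69/64; 35/32; 9/8; 5/4; 3/2; 2 } gives 4383/4096
g(BBRRRRBRRRBBBBR) = { 0; 1; 17/16; 273/256; 547/512; 1095/1024; 2191/2048 | 4383/4096; 137/128; 69/64; 35/32; 9/8; 5/4; 3/2; 2 } gives 8765/8192

8765/8192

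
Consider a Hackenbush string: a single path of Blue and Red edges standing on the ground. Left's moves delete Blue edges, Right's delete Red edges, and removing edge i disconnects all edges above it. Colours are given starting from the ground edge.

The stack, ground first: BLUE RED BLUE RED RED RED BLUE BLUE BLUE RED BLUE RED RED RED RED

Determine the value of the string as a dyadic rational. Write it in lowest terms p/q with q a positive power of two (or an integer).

Build g(s[:k]) for k = 1..15, string s = BLUE RED BLUE RED RED RED BLUE BLUE BLUE RED BLUE RED RED RED RED.
1 of 15 · B · max L 0 · min R +∞ — 1
2 of 15 · BR · max L 0 · min R 1 — 1/2
3 of 15 · BRB · max L 1/2 · min R 1 — 3/4
4 of 15 · BRBR · max L 1/2 · min R 3/4 — 5/8
5 of 15 · BRBRR · max L 1/2 · min R 5/8 — 9/16
6 of 15 · BRBRRR · max L 1/2 · min R 9/16 — 17/32
7 of 15 · BRBRRRB · max L 17/32 · min R 9/16 — 35/64
8 of 15 · BRBRRRBB · max L 35/64 · min R 9/16 — 71/128
9 of 15 · BRBRRRBBB · max L 71/128 · min R 9/16 — 143/256
10 of 15 · BRBRRRBBBR · max L 71/128 · min R 143/256 — 285/512
11 of 15 · BRBRRRBBBRB · max L 285/512 · min R 143/256 — 571/1024
12 of 15 · BRBRRRBBBRBR · max L 285/512 · min R 571/1024 — 1141/2048
13 of 15 · BRBRRRBBBRBRR · max L 285/512 · min R 1141/2048 — 2281/4096
14 of 15 · BRBRRRBBBRBRRR · max L 285/512 · min R 2281/4096 — 4561/8192
15 of 15 · BRBRRRBBBRBRRRR · max L 285/512 · min R 4561/8192 — 9121/16384

9121/16384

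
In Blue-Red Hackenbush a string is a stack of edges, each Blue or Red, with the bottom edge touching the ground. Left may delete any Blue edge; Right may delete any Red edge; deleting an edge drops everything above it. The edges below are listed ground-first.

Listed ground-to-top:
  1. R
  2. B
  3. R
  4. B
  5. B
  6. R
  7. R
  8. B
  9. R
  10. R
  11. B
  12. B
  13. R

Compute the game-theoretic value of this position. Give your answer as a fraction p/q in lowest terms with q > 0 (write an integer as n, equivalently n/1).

1 of 13 · R · max L −∞ · min R 0 → -1
2 of 13 · RB · max L -1 · min R 0 → -1/2
3 of 13 · RBR · max L -1 · min R -1/2 → -3/4
4 of 13 · RBRB · max L -3/4 · min R -1/2 → -5/8
5 of 13 · RBRBB · max L -5/8 · min R -1/2 → -9/16
6 of 13 · RBRBBR · max L -5/8 · min R -9/16 → -19/32
7 of 13 · RBRBBRR · max L -5/8 · min R -19/32 → -39/64
8 of 13 · RBRBBRRB · max L -39/64 · min R -19/32 → -77/128
9 of 13 · RBRBBRRBR · max L -39/64 · min R -77/128 → -155/256
10 of 13 · RBRBBRRBRR · max L -39/64 · min R -155/256 → -311/512
11 of 13 · RBRBBRRBRRB · max L -311/512 · min R -155/256 → -621/1024
12 of 13 · RBRBBRRBRRBB · max L -621/1024 · min R -155/256 → -1241/2048
13 of 13 · RBRBBRRBRRBBR · max L -621/1024 · min R -1241/2048 → -2483/4096

-2483/4096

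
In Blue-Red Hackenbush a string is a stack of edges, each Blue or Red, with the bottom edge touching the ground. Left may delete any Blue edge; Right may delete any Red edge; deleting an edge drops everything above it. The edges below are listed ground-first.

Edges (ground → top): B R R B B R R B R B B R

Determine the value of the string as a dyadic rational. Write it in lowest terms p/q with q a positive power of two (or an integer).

Recurse on prefixes of the 12-edge string B R R B B R R B R B B R:
g_1 [B]  L=[0]  R=[∅]  => 1
g_2 [BR]  L=[0]  R=[1]  => 1/2
g_3 [BRR]  L=[0]  R=[1/2, 1]  => 1/4
g_4 [BRRB]  L=[0, 1/4]  R=[1/2, 1]  => 3/8
g_5 [BRRBB]  L=[0, 1/4, 3/8]  R=[1/2, 1]  => 7/16
g_6 [BRRBBR]  L=[0, 1/4, 3/8]  R=[7/16, 1/2, 1]  => 13/32
g_7 [BRRBBRR]  L=[0, 1/4, 3/8]  R=[13/32, 7/16, 1/2, 1]  => 25/64
g_8 [BRRBBRRB]  L=[0, 1/4, 3/8, 25/64]  R=[13/32, 7/16, 1/2, 1]  => 51/128
g_9 [BRRBBRRBR]  L=[0, 1/4, 3/8, 25/64]  R=[51/128, 13/32, 7/16, 1/2, 1]  => 101/256
g_10 [BRRBBRRBRB]  L=[0, 1/4, 3/8, 25/64, 101/256]  R=[51/128, 13/32, 7/16, 1/2, 1]  => 203/512
g_11 [BRRBBRRBRBB]  L=[0, 1/4, 3/8, 25/64, 101/256, 203/512]  R=[51/128, 13/32, 7/16, 1/2, 1]  => 407/1024
g_12 [BRRBBRRBRBBR]  L=[0, 1/4, 3/8, 25/64, 101/256, 203/512]  R=[407/1024, 51/128, 13/32, 7/16, 1/2, 1]  => 813/2048

813/2048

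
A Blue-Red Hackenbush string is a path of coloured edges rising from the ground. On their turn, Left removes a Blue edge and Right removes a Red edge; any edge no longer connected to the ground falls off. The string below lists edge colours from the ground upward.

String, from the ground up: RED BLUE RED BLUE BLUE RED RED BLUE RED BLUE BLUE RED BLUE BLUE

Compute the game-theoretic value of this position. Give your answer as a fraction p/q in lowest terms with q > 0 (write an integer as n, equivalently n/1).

value(R) = { ∅ | 0 } => -1
value(RB) = { -1 | 0 } => -1/2
value(RBR) = { -1 | -1/2; 0 } => -3/4
value(RBRB) = { -1; -3/4 | -1/2; 0 } => -5/8
value(RBRBB) = { -1; -3/4; -5/8 | -1/2; 0 } => -9/16
value(RBRBBR) = { -1; -3/4; -5/8 | -9/16; -1/2; 0 } => -19/32
value(RBRBBRR) = { -1; -3/4; -5/8 | -19/32; -9/16; -1/2; 0 } => -39/64
value(RBRBBRRB) = { -1; -3/4; -5/8; -39/64 | -19/32; -9/16; -1/2; 0 } => -77/128
value(RBRBBRRBR) = { -1; -3/4; -5/8; -39/64 | -77/128; -19/32; -9/16; -1/2; 0 } => -155/256
value(RBRBBRRBRB) = { -1; -3/4; -5/8; -39/64; -155/256 | -77/128; -19/32; -9/16; -1/2; 0 } => -309/512
value(RBRBBRRBRBB) = { -1; -3/4; -5/8; -39/64; -155/256; -309/512 | -77/128; -19/32; -9/16; -1/2; 0 } => -617/1024
value(RBRBBRRBRBBR) = { -1; -3/4; -5/8; -39/64; -155/256; -309/512 | -617/1024; -77/128; -19/32; -9/16; -1/2; 0 } => -1235/2048
value(RBRBBRRBRBBRB) = { -1; -3/4; -5/8; -39/64; -155/256; -309/512; -1235/2048 | -617/1024; -77/128; -19/32; -9/16; -1/2; 0 } => -2469/4096
value(RBRBBRRBRBBRBB) = { -1; -3/4; -5/8; -39/64; -155/256; -309/512; -1235/2048; -2469/4096 | -617/1024; -77/128; -19/32; -9/16; -1/2; 0 } => -4937/8192

-4937/8192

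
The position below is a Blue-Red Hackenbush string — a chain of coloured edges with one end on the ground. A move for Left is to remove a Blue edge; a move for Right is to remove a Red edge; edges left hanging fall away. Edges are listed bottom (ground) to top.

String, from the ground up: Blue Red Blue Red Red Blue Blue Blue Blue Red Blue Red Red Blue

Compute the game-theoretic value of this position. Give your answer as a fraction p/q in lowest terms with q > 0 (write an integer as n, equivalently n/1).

5075/8192

Recurse on prefixes of the 14-edge string Blue Red Blue Red Red Blue Blue Blue Blue Red Blue Red Red Blue:
val_1 [B]  L=[0]  R=[—]  — 1
val_2 [BR]  L=[0]  R=[1]  — 1/2
val_3 [BRB]  L=[0; 1/2]  R=[1]  — 3/4
val_4 [BRBR]  L=[0; 1/2]  R=[3/4; 1]  — 5/8
val_5 [BRBRR]  L=[0; 1/2]  R=[5/8; 3/4; 1]  — 9/16
val_6 [BRBRRB]  L=[0; 1/2; 9/16]  R=[5/8; 3/4; 1]  — 19/32
val_7 [BRBRRBB]  L=[0; 1/2; 9/16; 19/32]  R=[5/8; 3/4; 1]  — 39/64
val_8 [BRBRRBBB]  L=[0; 1/2; 9/16; 19/32; 39/64]  R=[5/8; 3/4; 1]  — 79/128
val_9 [BRBRRBBBB]  L=[0; 1/2; 9/16; 19/32; 39/64; 79/128]  R=[5/8; 3/4; 1]  — 159/256
val_10 [BRBRRBBBBR]  L=[0; 1/2; 9/16; 19/32; 39/64; 79/128]  R=[159/256; 5/8; 3/4; 1]  — 317/512
val_11 [BRBRRBBBBRB]  L=[0; 1/2; 9/16; 19/32; 39/64; 79/128; 317/512]  R=[159/256; 5/8; 3/4; 1]  — 635/1024
val_12 [BRBRRBBBBRBR]  L=[0; 1/2; 9/16; 19/32; 39/64; 79/128; 317/512]  R=[635/1024; 159/256; 5/8; 3/4; 1]  — 1269/2048
val_13 [BRBRRBBBBRBRR]  L=[0; 1/2; 9/16; 19/32; 39/64; 79/128; 317/512]  R=[1269/2048; 635/1024; 159/256; 5/8; 3/4; 1]  — 2537/4096
val_14 [BRBRRBBBBRBRRB]  L=[0; 1/2; 9/16; 19/32; 39/64; 79/128; 317/512; 2537/4096]  R=[1269/2048; 635/1024; 159/256; 5/8; 3/4; 1]  — 5075/8192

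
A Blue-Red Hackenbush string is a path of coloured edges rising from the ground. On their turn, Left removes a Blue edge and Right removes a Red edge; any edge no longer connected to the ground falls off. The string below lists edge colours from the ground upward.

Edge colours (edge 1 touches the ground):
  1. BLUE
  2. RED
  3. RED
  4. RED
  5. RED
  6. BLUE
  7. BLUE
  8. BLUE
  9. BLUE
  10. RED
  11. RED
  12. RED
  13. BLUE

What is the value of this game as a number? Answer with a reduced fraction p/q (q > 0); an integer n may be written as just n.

483/4096

B: Left { 0 }, Right { none } -> simplest 1
BR: Left { 0 }, Right { 1 } -> simplest 1/2
BRR: Left { 0 }, Right { 1/2, 1 } -> simplest 1/4
BRRR: Left { 0 }, Right { 1/4, 1/2, 1 } -> simplest 1/8
BRRRR: Left { 0 }, Right { 1/8, 1/4, 1/2, 1 } -> simplest 1/16
BRRRRB: Left { 0, 1/16 }, Right { 1/8, 1/4, 1/2, 1 } -> simplest 3/32
BRRRRBB: Left { 0, 1/16, 3/32 }, Right { 1/8, 1/4, 1/2, 1 } -> simplest 7/64
BRRRRBBB: Left { 0, 1/16, 3/32, 7/64 }, Right { 1/8, 1/4, 1/2, 1 } -> simplest 15/128
BRRRRBBBB: Left { 0, 1/16, 3/32, 7/64, 15/128 }, Right { 1/8, 1/4, 1/2, 1 } -> simplest 31/256
BRRRRBBBBR: Left { 0, 1/16, 3/32, 7/64, 15/128 }, Right { 31/256, 1/8, 1/4, 1/2, 1 } -> simplest 61/512
BRRRRBBBBRR: Left { 0, 1/16, 3/32, 7/64, 15/128 }, Right { 61/512, 31/256, 1/8, 1/4, 1/2, 1 } -> simplest 121/1024
BRRRRBBBBRRR: Left { 0, 1/16, 3/32, 7/64, 15/128 }, Right { 121/1024, 61/512, 31/256, 1/8, 1/4, 1/2, 1 } -> simplest 241/2048
BRRRRBBBBRRRB: Left { 0, 1/16, 3/32, 7/64, 15/128, 241/2048 }, Right { 121/1024, 61/512, 31/256, 1/8, 1/4, 1/2, 1 } -> simplest 483/4096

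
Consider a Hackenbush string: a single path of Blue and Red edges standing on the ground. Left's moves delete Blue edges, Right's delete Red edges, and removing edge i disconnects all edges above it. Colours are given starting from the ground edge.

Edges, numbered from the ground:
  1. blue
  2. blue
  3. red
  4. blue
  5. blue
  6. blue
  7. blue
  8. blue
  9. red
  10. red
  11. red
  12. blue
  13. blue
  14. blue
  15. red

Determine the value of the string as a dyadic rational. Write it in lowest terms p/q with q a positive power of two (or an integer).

step 1: add blue to get b; options L={ 0 } R={ (no moves) } -> 1
step 2: add blue to get bb; options L={ 0,1 } R={ (no moves) } -> 2
step 3: add red to get bbr; options L={ 0,1 } R={ 2 } -> 3/2
step 4: add blue to get bbrb; options L={ 0,1,3/2 } R={ 2 } -> 7/4
step 5: add blue to get bbrbb; options L={ 0,1,3/2,7/4 } R={ 2 } -> 15/8
step 6: add blue to get bbrbbb; options L={ 0,1,3/2,7/4,15/8 } R={ 2 } -> 31/16
step 7: add blue to get bbrbbbb; options L={ 0,1,3/2,7/4,15/8,31/16 } R={ 2 } -> 63/32
step 8: add blue to get bbrbbbbb; options L={ 0,1,3/2,7/4,15/8,31/16,63/32 } R={ 2 } -> 127/64
step 9: add red to get bbrbbbbbr; options L={ 0,1,3/2,7/4,15/8,31/16,63/32 } R={ 127/64,2 } -> 253/128
step 10: add red to get bbrbbbbbrr; options L={ 0,1,3/2,7/4,15/8,31/16,63/32 } R={ 253/128,127/64,2 } -> 505/256
step 11: add red to get bbrbbbbbrrr; options L={ 0,1,3/2,7/4,15/8,31/16,63/32 } R={ 505/256,253/128,127/64,2 } -> 1009/512
step 12: add blue to get bbrbbbbbrrrb; options L={ 0,1,3/2,7/4,15/8,31/16,63/32,1009/512 } R={ 505/256,253/128,127/64,2 } -> 2019/1024
step 13: add blue to get bbrbbbbbrrrbb; options L={ 0,1,3/2,7/4,15/8,31/16,63/32,1009/512,2019/1024 } R={ 505/256,253/128,127/64,2 } -> 4039/2048
step 14: add blue to get bbrbbbbbrrrbbb; options L={ 0,1,3/2,7/4,15/8,31/16,63/32,1009/512,2019/1024,4039/2048 } R={ 505/256,253/128,127/64,2 } -> 8079/4096
step 15: add red to get bbrbbbbbrrrbbbr; options L={ 0,1,3/2,7/4,15/8,31/16,63/32,1009/512,2019/1024,4039/2048 } R={ 8079/4096,505/256,253/128,127/64,2 } -> 16157/8192

16157/8192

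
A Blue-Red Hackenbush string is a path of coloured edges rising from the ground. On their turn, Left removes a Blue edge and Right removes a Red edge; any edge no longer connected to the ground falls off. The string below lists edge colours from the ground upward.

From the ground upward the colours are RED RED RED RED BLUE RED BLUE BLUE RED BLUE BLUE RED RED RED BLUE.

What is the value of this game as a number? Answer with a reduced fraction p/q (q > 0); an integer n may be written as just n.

1 of 15 · R · max L −∞ · min R 0 = -1
2 of 15 · RR · max L −∞ · min R -1 = -2
3 of 15 · RRR · max L −∞ · min R -2 = -3
4 of 15 · RRRR · max L −∞ · min R -3 = -4
5 of 15 · RRRRB · max L -4 · min R -3 = -7/2
6 of 15 · RRRRBR · max L -4 · min R -7/2 = -15/4
7 of 15 · RRRRBRB · max L -15/4 · min R -7/2 = -29/8
8 of 15 · RRRRBRBB · max L -29/8 · min R -7/2 = -57/16
9 of 15 · RRRRBRBBR · max L -29/8 · min R -57/16 = -115/32
10 of 15 · RRRRBRBBRB · max L -115/32 · min R -57/16 = -229/64
11 of 15 · RRRRBRBBRBB · max L -229/64 · min R -57/16 = -457/128
12 of 15 · RRRRBRBBRBBR · max L -229/64 · min R -457/128 = -915/256
13 of 15 · RRRRBRBBRBBRR · max L -229/64 · min R -915/256 = -1831/512
14 of 15 · RRRRBRBBRBBRRR · max L -229/64 · min R -1831/512 = -3663/1024
15 of 15 · RRRRBRBBRBBRRRB · max L -3663/1024 · min R -1831/512 = -7325/2048

-7325/2048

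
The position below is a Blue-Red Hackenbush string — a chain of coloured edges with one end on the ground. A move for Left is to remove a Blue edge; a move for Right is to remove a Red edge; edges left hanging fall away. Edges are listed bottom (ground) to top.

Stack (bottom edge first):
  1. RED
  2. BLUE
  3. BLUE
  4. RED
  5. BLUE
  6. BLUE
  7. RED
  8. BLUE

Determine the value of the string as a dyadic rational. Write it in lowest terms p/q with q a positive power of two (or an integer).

-37/128

Prefix values for RED BLUE BLUE RED BLUE BLUE RED BLUE via {L|R} + simplicity:
g_1 [R]  L=[∅]  R=[0]  = -1
g_2 [RB]  L=[-1]  R=[0]  = -1/2
g_3 [RBB]  L=[-1; -1/2]  R=[0]  = -1/4
g_4 [RBBR]  L=[-1; -1/2]  R=[-1/4; 0]  = -3/8
g_5 [RBBRB]  L=[-1; -1/2; -3/8]  R=[-1/4; 0]  = -5/16
g_6 [RBBRBB]  L=[-1; -1/2; -3/8; -5/16]  R=[-1/4; 0]  = -9/32
g_7 [RBBRBBR]  L=[-1; -1/2; -3/8; -5/16]  R=[-9/32; -1/4; 0]  = -19/64
g_8 [RBBRBBRB]  L=[-1; -1/2; -3/8; -5/16; -19/64]  R=[-9/32; -1/4; 0]  = -37/128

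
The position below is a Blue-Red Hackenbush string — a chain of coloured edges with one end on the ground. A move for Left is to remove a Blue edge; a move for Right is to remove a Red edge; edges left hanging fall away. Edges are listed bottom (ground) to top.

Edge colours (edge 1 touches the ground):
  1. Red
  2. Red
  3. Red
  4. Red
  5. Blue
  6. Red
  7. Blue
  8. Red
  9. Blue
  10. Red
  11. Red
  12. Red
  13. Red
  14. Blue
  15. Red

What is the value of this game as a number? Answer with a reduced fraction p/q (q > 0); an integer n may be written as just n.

edge 1 of 15 (Red): { none | 0 } so -1
edge 2 of 15 (Red): { none | -1; 0 } so -2
edge 3 of 15 (Red): { none | -2; -1; 0 } so -3
edge 4 of 15 (Red): { none | -3; -2; -1; 0 } so -4
edge 5 of 15 (Blue): { -4 | -3; -2; -1; 0 } so -7/2
edge 6 of 15 (Red): { -4 | -7/2; -3; -2; -1; 0 } so -15/4
edge 7 of 15 (Blue): { -4; -15/4 | -7/2; -3; -2; -1; 0 } so -29/8
edge 8 of 15 (Red): { -4; -15/4 | -29/8; -7/2; -3; -2; -1; 0 } so -59/16
edge 9 of 15 (Blue): { -4; -15/4; -59/16 | -29/8; -7/2; -3; -2; -1; 0 } so -117/32
edge 10 of 15 (Red): { -4; -15/4; -59/16 | -117/32; -29/8; -7/2; -3; -2; -1; 0 } so -235/64
edge 11 of 15 (Red): { -4; -15/4; -59/16 | -235/64; -117/32; -29/8; -7/2; -3; -2; -1; 0 } so -471/128
edge 12 of 15 (Red): { -4; -15/4; -59/16 | -471/128; -235/64; -117/32; -29/8; -7/2; -3; -2; -1; 0 } so -943/256
edge 13 of 15 (Red): { -4; -15/4; -59/16 | -943/256; -471/128; -235/64; -117/32; -29/8; -7/2; -3; -2; -1; 0 } so -1887/512
edge 14 of 15 (Blue): { -4; -15/4; -59/16; -1887/512 | -943/256; -471/128; -235/64; -117/32; -29/8; -7/2; -3; -2; -1; 0 } so -3773/1024
edge 15 of 15 (Red): { -4; -15/4; -59/16; -1887/512 | -3773/1024; -943/256; -471/128; -235/64; -117/32; -29/8; -7/2; -3; -2; -1; 0 } so -7547/2048

-7547/2048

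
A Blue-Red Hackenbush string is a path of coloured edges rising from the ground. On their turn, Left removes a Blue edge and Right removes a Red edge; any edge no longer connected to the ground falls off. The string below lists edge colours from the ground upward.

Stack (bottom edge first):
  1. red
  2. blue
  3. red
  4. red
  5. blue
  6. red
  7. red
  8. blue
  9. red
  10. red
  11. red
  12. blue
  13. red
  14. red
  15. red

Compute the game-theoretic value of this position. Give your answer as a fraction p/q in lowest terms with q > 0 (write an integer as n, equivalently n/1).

v(r) = { · | 0 } → -1
v(rb) = { -1 | 0 } → -1/2
v(rbr) = { -1 | -1/2, 0 } → -3/4
v(rbrr) = { -1 | -3/4, -1/2, 0 } → -7/8
v(rbrrb) = { -1, -7/8 | -3/4, -1/2, 0 } → -13/16
v(rbrrbr) = { -1, -7/8 | -13/16, -3/4, -1/2, 0 } → -27/32
v(rbrrbrr) = { -1, -7/8 | -27/32, -13/16, -3/4, -1/2, 0 } → -55/64
v(rbrrbrrb) = { -1, -7/8, -55/64 | -27/32, -13/16, -3/4, -1/2, 0 } → -109/128
v(rbrrbrrbr) = { -1, -7/8, -55/64 | -109/128, -27/32, -13/16, -3/4, -1/2, 0 } → -219/256
v(rbrrbrrbrr) = { -1, -7/8, -55/64 | -219/256, -109/128, -27/32, -13/16, -3/4, -1/2, 0 } → -439/512
v(rbrrbrrbrrr) = { -1, -7/8, -55/64 | -439/512, -219/256, -109/128, -27/32, -13/16, -3/4, -1/2, 0 } → -879/1024
v(rbrrbrrbrrrb) = { -1, -7/8, -55/64, -879/1024 | -439/512, -219/256, -109/128, -27/32, -13/16, -3/4, -1/2, 0 } → -1757/2048
v(rbrrbrrbrrrbr) = { -1, -7/8, -55/64, -879/1024 | -1757/2048, -439/512, -219/256, -109/128, -27/32, -13/16, -3/4, -1/2, 0 } → -3515/4096
v(rbrrbrrbrrrbrr) = { -1, -7/8, -55/64, -879/1024 | -3515/4096, -1757/2048, -439/512, -219/256, -109/128, -27/32, -13/16, -3/4, -1/2, 0 } → -7031/8192
v(rbrrbrrbrrrbrrr) = { -1, -7/8, -55/64, -879/1024 | -7031/8192, -3515/4096, -1757/2048, -439/512, -219/256, -109/128, -27/32, -13/16, -3/4, -1/2, 0 } → -14063/16384

-14063/16384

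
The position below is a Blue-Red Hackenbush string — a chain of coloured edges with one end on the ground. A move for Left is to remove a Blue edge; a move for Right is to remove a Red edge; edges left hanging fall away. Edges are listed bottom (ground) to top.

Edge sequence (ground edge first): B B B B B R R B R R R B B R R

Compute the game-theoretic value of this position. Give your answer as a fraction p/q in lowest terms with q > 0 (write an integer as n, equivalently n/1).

4377/1024

value(B) = { 0 | ∅ } → 1
value(BB) = { 0; 1 | ∅ } → 2
value(BBB) = { 0; 1; 2 | ∅ } → 3
value(BBBB) = { 0; 1; 2; 3 | ∅ } → 4
value(BBBBB) = { 0; 1; 2; 3; 4 | ∅ } → 5
value(BBBBBR) = { 0; 1; 2; 3; 4 | 5 } → 9/2
value(BBBBBRR) = { 0; 1; 2; 3; 4 | 9/2; 5 } → 17/4
value(BBBBBRRB) = { 0; 1; 2; 3; 4; 17/4 | 9/2; 5 } → 35/8
value(BBBBBRRBR) = { 0; 1; 2; 3; 4; 17/4 | 35/8; 9/2; 5 } → 69/16
value(BBBBBRRBRR) = { 0; 1; 2; 3; 4; 17/4 | 69/16; 35/8; 9/2; 5 } → 137/32
value(BBBBBRRBRRR) = { 0; 1; 2; 3; 4; 17/4 | 137/32; 69/16; 35/8; 9/2; 5 } → 273/64
value(BBBBBRRBRRRB) = { 0; 1; 2; 3; 4; 17/4; 273/64 | 137/32; 69/16; 35/8; 9/2; 5 } → 547/128
value(BBBBBRRBRRRBB) = { 0; 1; 2; 3; 4; 17/4; 273/64; 547/128 | 137/32; 69/16; 35/8; 9/2; 5 } → 1095/256
value(BBBBBRRBRRRBBR) = { 0; 1; 2; 3; 4; 17/4; 273/64; 547/128 | 1095/256; 137/32; 69/16; 35/8; 9/2; 5 } → 2189/512
value(BBBBBRRBRRRBBRR) = { 0; 1; 2; 3; 4; 17/4; 273/64; 547/128 | 2189/512; 1095/256; 137/32; 69/16; 35/8; 9/2; 5 } → 4377/1024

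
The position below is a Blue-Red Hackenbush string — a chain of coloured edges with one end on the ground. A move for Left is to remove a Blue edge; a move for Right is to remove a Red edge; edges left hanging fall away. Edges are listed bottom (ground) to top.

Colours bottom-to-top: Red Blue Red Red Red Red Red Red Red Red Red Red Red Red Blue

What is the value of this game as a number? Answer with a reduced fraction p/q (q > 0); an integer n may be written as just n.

-16381/16384

edge 1 of 15 (Red): { · | 0 } -> -1
edge 2 of 15 (Blue): { -1 | 0 } -> -1/2
edge 3 of 15 (Red): { -1 | -1/2 0 } -> -3/4
edge 4 of 15 (Red): { -1 | -3/4 -1/2 0 } -> -7/8
edge 5 of 15 (Red): { -1 | -7/8 -3/4 -1/2 0 } -> -15/16
edge 6 of 15 (Red): { -1 | -15/16 -7/8 -3/4 -1/2 0 } -> -31/32
edge 7 of 15 (Red): { -1 | -31/32 -15/16 -7/8 -3/4 -1/2 0 } -> -63/64
edge 8 of 15 (Red): { -1 | -63/64 -31/32 -15/16 -7/8 -3/4 -1/2 0 } -> -127/128
edge 9 of 15 (Red): { -1 | -127/128 -63/64 -31/32 -15/16 -7/8 -3/4 -1/2 0 } -> -255/256
edge 10 of 15 (Red): { -1 | -255/256 -127/128 -63/64 -31/32 -15/16 -7/8 -3/4 -1/2 0 } -> -511/512
edge 11 of 15 (Red): { -1 | -511/512 -255/256 -127/128 -63/64 -31/32 -15/16 -7/8 -3/4 -1/2 0 } -> -1023/1024
edge 12 of 15 (Red): { -1 | -1023/1024 -511/512 -255/256 -127/128 -63/64 -31/32 -15/16 -7/8 -3/4 -1/2 0 } -> -2047/2048
edge 13 of 15 (Red): { -1 | -2047/2048 -1023/1024 -511/512 -255/256 -127/128 -63/64 -31/32 -15/16 -7/8 -3/4 -1/2 0 } -> -4095/4096
edge 14 of 15 (Red): { -1 | -4095/4096 -2047/2048 -1023/1024 -511/512 -255/256 -127/128 -63/64 -31/32 -15/16 -7/8 -3/4 -1/2 0 } -> -8191/8192
edge 15 of 15 (Blue): { -1 -8191/8192 | -4095/4096 -2047/2048 -1023/1024 -511/512 -255/256 -127/128 -63/64 -31/32 -15/16 -7/8 -3/4 -1/2 0 } -> -16381/16384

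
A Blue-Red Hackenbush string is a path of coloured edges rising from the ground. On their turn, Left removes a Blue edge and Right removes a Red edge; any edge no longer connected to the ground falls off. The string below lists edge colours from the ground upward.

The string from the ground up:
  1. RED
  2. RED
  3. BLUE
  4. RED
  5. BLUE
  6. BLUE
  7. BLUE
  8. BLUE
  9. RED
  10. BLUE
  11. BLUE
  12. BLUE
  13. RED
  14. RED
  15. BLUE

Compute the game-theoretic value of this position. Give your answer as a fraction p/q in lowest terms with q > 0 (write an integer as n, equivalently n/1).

g(R) = {  | 0 } = -1
g(RR) = {  | -1, 0 } = -2
g(RRB) = { -2 | -1, 0 } = -3/2
g(RRBR) = { -2 | -3/2, -1, 0 } = -7/4
g(RRBRB) = { -2, -7/4 | -3/2, -1, 0 } = -13/8
g(RRBRBB) = { -2, -7/4, -13/8 | -3/2, -1, 0 } = -25/16
g(RRBRBBB) = { -2, -7/4, -13/8, -25/16 | -3/2, -1, 0 } = -49/32
g(RRBRBBBB) = { -2, -7/4, -13/8, -25/16, -49/32 | -3/2, -1, 0 } = -97/64
g(RRBRBBBBR) = { -2, -7/4, -13/8, -25/16, -49/32 | -97/64, -3/2, -1, 0 } = -195/128
g(RRBRBBBBRB) = { -2, -7/4, -13/8, -25/16, -49/32, -195/128 | -97/64, -3/2, -1, 0 } = -389/256
g(RRBRBBBBRBB) = { -2, -7/4, -13/8, -25/16, -49/32, -195/128, -389/256 | -97/64, -3/2, -1, 0 } = -777/512
g(RRBRBBBBRBBB) = { -2, -7/4, -13/8, -25/16, -49/32, -195/128, -389/256, -777/512 | -97/64, -3/2, -1, 0 } = -1553/1024
g(RRBRBBBBRBBBR) = { -2, -7/4, -13/8, -25/16, -49/32, -195/128, -389/256, -777/512 | -1553/1024, -97/64, -3/2, -1, 0 } = -3107/2048
g(RRBRBBBBRBBBRR) = { -2, -7/4, -13/8, -25/16, -49/32, -195/128, -389/256, -777/512 | -3107/2048, -1553/1024, -97/64, -3/2, -1, 0 } = -6215/4096
g(RRBRBBBBRBBBRRB) = { -2, -7/4, -13/8, -25/16, -49/32, -195/128, -389/256, -777/512, -6215/4096 | -3107/2048, -1553/1024, -97/64, -3/2, -1, 0 } = -12429/8192

-12429/8192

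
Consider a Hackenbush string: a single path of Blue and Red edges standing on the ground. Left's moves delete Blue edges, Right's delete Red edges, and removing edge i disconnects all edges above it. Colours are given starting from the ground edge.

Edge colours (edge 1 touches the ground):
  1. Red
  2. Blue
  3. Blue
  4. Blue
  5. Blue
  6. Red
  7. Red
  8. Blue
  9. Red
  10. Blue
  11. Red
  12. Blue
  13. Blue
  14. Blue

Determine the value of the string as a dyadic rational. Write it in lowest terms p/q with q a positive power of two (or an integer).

edge 1 of 14 (Red): { — | 0 } gives -1
edge 2 of 14 (Blue): { -1 | 0 } gives -1/2
edge 3 of 14 (Blue): { -1 -1/2 | 0 } gives -1/4
edge 4 of 14 (Blue): { -1 -1/2 -1/4 | 0 } gives -1/8
edge 5 of 14 (Blue): { -1 -1/2 -1/4 -1/8 | 0 } gives -1/16
edge 6 of 14 (Red): { -1 -1/2 -1/4 -1/8 | -1/16 0 } gives -3/32
edge 7 of 14 (Red): { -1 -1/2 -1/4 -1/8 | -3/32 -1/16 0 } gives -7/64
edge 8 of 14 (Blue): { -1 -1/2 -1/4 -1/8 -7/64 | -3/32 -1/16 0 } gives -13/128
edge 9 of 14 (Red): { -1 -1/2 -1/4 -1/8 -7/64 | -13/128 -3/32 -1/16 0 } gives -27/256
edge 10 of 14 (Blue): { -1 -1/2 -1/4 -1/8 -7/64 -27/256 | -13/128 -3/32 -1/16 0 } gives -53/512
edge 11 of 14 (Red): { -1 -1/2 -1/4 -1/8 -7/64 -27/256 | -53/512 -13/128 -3/32 -1/16 0 } gives -107/1024
edge 12 of 14 (Blue): { -1 -1/2 -1/4 -1/8 -7/64 -27/256 -107/1024 | -53/512 -13/128 -3/32 -1/16 0 } gives -213/2048
edge 13 of 14 (Blue): { -1 -1/2 -1/4 -1/8 -7/64 -27/256 -107/1024 -213/2048 | -53/512 -13/128 -3/32 -1/16 0 } gives -425/4096
edge 14 of 14 (Blue): { -1 -1/2 -1/4 -1/8 -7/64 -27/256 -107/1024 -213/2048 -425/4096 | -53/512 -13/128 -3/32 -1/16 0 } gives -849/8192

-849/8192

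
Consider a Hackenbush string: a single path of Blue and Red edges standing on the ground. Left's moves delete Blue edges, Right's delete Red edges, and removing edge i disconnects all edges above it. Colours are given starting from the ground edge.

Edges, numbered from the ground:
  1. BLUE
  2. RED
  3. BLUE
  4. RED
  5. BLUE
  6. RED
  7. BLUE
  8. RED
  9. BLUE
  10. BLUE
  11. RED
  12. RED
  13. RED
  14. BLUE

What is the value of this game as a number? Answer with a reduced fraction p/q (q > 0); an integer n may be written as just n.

Recurse on prefixes of the 14-edge string BLUE RED BLUE RED BLUE RED BLUE RED BLUE BLUE RED RED RED BLUE:
step 1: add BLUE to get B; options L={ 0 } R={  } gives 1
step 2: add RED to get BR; options L={ 0 } R={ 1 } gives 1/2
step 3: add BLUE to get BRB; options L={ 0, 1/2 } R={ 1 } gives 3/4
step 4: add RED to get BRBR; options L={ 0, 1/2 } R={ 3/4, 1 } gives 5/8
step 5: add BLUE to get BRBRB; options L={ 0, 1/2, 5/8 } R={ 3/4, 1 } gives 11/16
step 6: add RED to get BRBRBR; options L={ 0, 1/2, 5/8 } R={ 11/16, 3/4, 1 } gives 21/32
step 7: add BLUE to get BRBRBRB; options L={ 0, 1/2, 5/8, 21/32 } R={ 11/16, 3/4, 1 } gives 43/64
step 8: add RED to get BRBRBRBR; options L={ 0, 1/2, 5/8, 21/32 } R={ 43/64, 11/16, 3/4, 1 } gives 85/128
step 9: add BLUE to get BRBRBRBRB; options L={ 0, 1/2, 5/8, 21/32, 85/128 } R={ 43/64, 11/16, 3/4, 1 } gives 171/256
step 10: add BLUE to get BRBRBRBRBB; options L={ 0, 1/2, 5/8, 21/32, 85/128, 171/256 } R={ 43/64, 11/16, 3/4, 1 } gives 343/512
step 11: add RED to get BRBRBRBRBBR; options L={ 0, 1/2, 5/8, 21/32, 85/128, 171/256 } R={ 343/512, 43/64, 11/16, 3/4, 1 } gives 685/1024
step 12: add RED to get BRBRBRBRBBRR; options L={ 0, 1/2, 5/8, 21/32, 85/128, 171/256 } R={ 685/1024, 343/512, 43/64, 11/16, 3/4, 1 } gives 1369/2048
step 13: add RED to get BRBRBRBRBBRRR; options L={ 0, 1/2, 5/8, 21/32, 85/128, 171/256 } R={ 1369/2048, 685/1024, 343/512, 43/64, 11/16, 3/4, 1 } gives 2737/4096
step 14: add BLUE to get BRBRBRBRBBRRRB; options L={ 0, 1/2, 5/8, 21/32, 85/128, 171/256, 2737/4096 } R={ 1369/2048, 685/1024, 343/512, 43/64, 11/16, 3/4, 1 } gives 5475/8192

5475/8192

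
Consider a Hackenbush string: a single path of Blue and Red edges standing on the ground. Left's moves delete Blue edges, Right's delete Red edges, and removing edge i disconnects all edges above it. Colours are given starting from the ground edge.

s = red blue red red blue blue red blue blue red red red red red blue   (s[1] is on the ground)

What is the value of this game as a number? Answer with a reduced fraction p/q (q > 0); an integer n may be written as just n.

v_1 [r]  L=[]  R=[0]  so -1
v_2 [rb]  L=[-1]  R=[0]  so -1/2
v_3 [rbr]  L=[-1]  R=[-1/2; 0]  so -3/4
v_4 [rbrr]  L=[-1]  R=[-3/4; -1/2; 0]  so -7/8
v_5 [rbrrb]  L=[-1; -7/8]  R=[-3/4; -1/2; 0]  so -13/16
v_6 [rbrrbb]  L=[-1; -7/8; -13/16]  R=[-3/4; -1/2; 0]  so -25/32
v_7 [rbrrbbr]  L=[-1; -7/8; -13/16]  R=[-25/32; -3/4; -1/2; 0]  so -51/64
v_8 [rbrrbbrb]  L=[-1; -7/8; -13/16; -51/64]  R=[-25/32; -3/4; -1/2; 0]  so -101/128
v_9 [rbrrbbrbb]  L=[-1; -7/8; -13/16; -51/64; -101/128]  R=[-25/32; -3/4; -1/2; 0]  so -201/256
v_10 [rbrrbbrbbr]  L=[-1; -7/8; -13/16; -51/64; -101/128]  R=[-201/256; -25/32; -3/4; -1/2; 0]  so -403/512
v_11 [rbrrbbrbbrr]  L=[-1; -7/8; -13/16; -51/64; -101/128]  R=[-403/512; -201/256; -25/32; -3/4; -1/2; 0]  so -807/1024
v_12 [rbrrbbrbbrrr]  L=[-1; -7/8; -13/16; -51/64; -101/128]  R=[-807/1024; -403/512; -201/256; -25/32; -3/4; -1/2; 0]  so -1615/2048
v_13 [rbrrbbrbbrrrr]  L=[-1; -7/8; -13/16; -51/64; -101/128]  R=[-1615/2048; -807/1024; -403/512; -201/256; -25/32; -3/4; -1/2; 0]  so -3231/4096
v_14 [rbrrbbrbbrrrrr]  L=[-1; -7/8; -13/16; -51/64; -101/128]  R=[-3231/4096; -1615/2048; -807/1024; -403/512; -201/256; -25/32; -3/4; -1/2; 0]  so -6463/8192
v_15 [rbrrbbrbbrrrrrb]  L=[-1; -7/8; -13/16; -51/64; -101/128; -6463/8192]  R=[-3231/4096; -1615/2048; -807/1024; -403/512; -201/256; -25/32; -3/4; -1/2; 0]  so -12925/16384

-12925/16384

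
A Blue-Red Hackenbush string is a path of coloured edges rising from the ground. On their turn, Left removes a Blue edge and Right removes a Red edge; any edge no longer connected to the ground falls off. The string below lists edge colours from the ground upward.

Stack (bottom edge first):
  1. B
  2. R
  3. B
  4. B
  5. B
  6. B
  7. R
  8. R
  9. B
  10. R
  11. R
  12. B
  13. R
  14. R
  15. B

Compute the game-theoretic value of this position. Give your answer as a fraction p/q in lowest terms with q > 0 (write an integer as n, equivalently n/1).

15507/16384

Build val(s[:k]) for k = 1..15, string s = B R B B B B R R B R R B R R B.
edge 1 of 15 (B): { 0 | · } => 1
edge 2 of 15 (R): { 0 | 1 } => 1/2
edge 3 of 15 (B): { 0,1/2 | 1 } => 3/4
edge 4 of 15 (B): { 0,1/2,3/4 | 1 } => 7/8
edge 5 of 15 (B): { 0,1/2,3/4,7/8 | 1 } => 15/16
edge 6 of 15 (B): { 0,1/2,3/4,7/8,15/16 | 1 } => 31/32
edge 7 of 15 (R): { 0,1/2,3/4,7/8,15/16 | 31/32,1 } => 61/64
edge 8 of 15 (R): { 0,1/2,3/4,7/8,15/16 | 61/64,31/32,1 } => 121/128
edge 9 of 15 (B): { 0,1/2,3/4,7/8,15/16,121/128 | 61/64,31/32,1 } => 243/256
edge 10 of 15 (R): { 0,1/2,3/4,7/8,15/16,121/128 | 243/256,61/64,31/32,1 } => 485/512
edge 11 of 15 (R): { 0,1/2,3/4,7/8,15/16,121/128 | 485/512,243/256,61/64,31/32,1 } => 969/1024
edge 12 of 15 (B): { 0,1/2,3/4,7/8,15/16,121/128,969/1024 | 485/512,243/256,61/64,31/32,1 } => 1939/2048
edge 13 of 15 (R): { 0,1/2,3/4,7/8,15/16,121/128,969/1024 | 1939/2048,485/512,243/256,61/64,31/32,1 } => 3877/4096
edge 14 of 15 (R): { 0,1/2,3/4,7/8,15/16,121/128,969/1024 | 3877/4096,1939/2048,485/512,243/256,61/64,31/32,1 } => 7753/8192
edge 15 of 15 (B): { 0,1/2,3/4,7/8,15/16,121/128,969/1024,7753/8192 | 3877/4096,1939/2048,485/512,243/256,61/64,31/32,1 } => 15507/16384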